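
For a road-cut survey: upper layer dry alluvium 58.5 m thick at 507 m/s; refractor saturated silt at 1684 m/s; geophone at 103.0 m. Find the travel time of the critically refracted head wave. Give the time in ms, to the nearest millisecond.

θ_c = arcsin(V₁/V₂) = arcsin(507/1684) = 17.52°, cos θ_c = 0.9536.
Intercept time tᵢ = 2h cos θ_c / V₁ = 2·58.5·0.9536/507 = 0.22006 s.
t = x/V₂ + tᵢ = 103.0/1684 + 0.22006 = 0.28123 s.

281 ms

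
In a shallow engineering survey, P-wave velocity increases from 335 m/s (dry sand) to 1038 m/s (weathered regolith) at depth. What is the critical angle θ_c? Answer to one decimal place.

At critical incidence the refracted ray runs along the interface (θ₂ = 90°), so sin θ_c = V₁/V₂.
θ_c = arcsin(335/1038) = arcsin 0.3227 = 18.83°.

18.8°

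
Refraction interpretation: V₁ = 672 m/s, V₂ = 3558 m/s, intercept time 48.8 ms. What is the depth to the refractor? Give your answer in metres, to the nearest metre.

θ_c = arcsin(672/3558) = 10.89°; cos θ_c = 0.9820.
tᵢ = 2h cos θ_c/V₁ ⇒ h = tᵢ·V₁/(2 cos θ_c) = 0.0488·672/(2·0.9820) = 16.70 m.

17 m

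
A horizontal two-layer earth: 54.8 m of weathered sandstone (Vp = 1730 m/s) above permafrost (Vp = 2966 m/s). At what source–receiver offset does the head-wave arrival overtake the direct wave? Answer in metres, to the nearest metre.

x_cross = 2h·√((V₂+V₁)/(V₂−V₁)).
(V₂+V₁)/(V₂−V₁) = (2966+1730)/(2966−1730) = 3.7994; √ = 1.9492.
x_cross = 2·54.8·1.9492 = 213.63 m.

214 m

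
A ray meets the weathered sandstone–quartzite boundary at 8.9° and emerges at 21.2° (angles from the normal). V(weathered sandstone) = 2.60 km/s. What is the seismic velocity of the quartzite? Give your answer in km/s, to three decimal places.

sin 8.9° = 0.1547; sin 21.2° = 0.3616.
V₂ = V₁·(sin θ₂/sin θ₁) = 2.60·(0.3616/0.1547) = 6.077 km/s.

6.077 km/s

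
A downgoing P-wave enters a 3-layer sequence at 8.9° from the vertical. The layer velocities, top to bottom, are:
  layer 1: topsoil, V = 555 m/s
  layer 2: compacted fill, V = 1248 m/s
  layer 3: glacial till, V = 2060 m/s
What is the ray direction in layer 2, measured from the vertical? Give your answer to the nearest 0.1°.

Snell's law across each interface conserves sin θ / V, so sin θ_2 = V_2·sin θ₁/V₁.
sin θ_2 = 1248 × sin 8.9° / 555 = 0.3479.
θ_2 = 20.36° from the vertical.

20.4°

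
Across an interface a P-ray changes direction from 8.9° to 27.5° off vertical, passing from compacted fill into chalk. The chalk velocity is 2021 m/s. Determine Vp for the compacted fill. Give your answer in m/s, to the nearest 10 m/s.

680 m/s

sin 8.9° = 0.1547; sin 27.5° = 0.4617.
V₁ = V₂·(sin θ₁/sin θ₂) = 2021·(0.1547/0.4617) = 677.14 m/s.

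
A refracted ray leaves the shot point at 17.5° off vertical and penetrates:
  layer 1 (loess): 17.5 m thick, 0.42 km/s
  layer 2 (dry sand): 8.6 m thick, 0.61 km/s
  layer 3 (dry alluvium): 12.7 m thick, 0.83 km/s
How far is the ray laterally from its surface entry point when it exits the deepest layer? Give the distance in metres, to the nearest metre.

Ray parameter p = sin 17.5° / 0.42 km/s = 7.1597e-01 s/km.
Layer 1: θ = 17.50°; offset = 17.5·tan 17.50° = 5.518 m.
Layer 2: sin θ = p·0.61 = 0.4367 → θ = 25.90°; offset = 8.6·tan 25.90° = 4.175 m.
Layer 3: sin θ = p·0.83 = 0.5943 → θ = 36.46°; offset = 12.7·tan 36.46° = 9.384 m.
Σ offsets = 19.076 m.

19 m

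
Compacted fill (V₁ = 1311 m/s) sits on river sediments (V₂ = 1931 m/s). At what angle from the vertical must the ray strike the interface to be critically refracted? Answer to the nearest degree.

43°

At critical incidence the refracted ray runs along the interface (θ₂ = 90°), so sin θ_c = V₁/V₂.
θ_c = arcsin(1311/1931) = arcsin 0.6789 = 42.76°.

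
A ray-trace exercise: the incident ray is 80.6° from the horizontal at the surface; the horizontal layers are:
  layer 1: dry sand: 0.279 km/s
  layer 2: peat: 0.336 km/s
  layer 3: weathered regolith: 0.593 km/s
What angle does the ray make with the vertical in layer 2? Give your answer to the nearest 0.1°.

From the normal: θ₁ = 90° − 80.6° = 9.4°.
Snell's law across each interface conserves sin θ / V, so sin θ_2 = V_2·sin θ₁/V₁.
sin θ_2 = 0.336 × sin 9.4° / 0.279 = 0.1967.
θ_2 = arcsin 0.1967 = 11.34°.

11.3°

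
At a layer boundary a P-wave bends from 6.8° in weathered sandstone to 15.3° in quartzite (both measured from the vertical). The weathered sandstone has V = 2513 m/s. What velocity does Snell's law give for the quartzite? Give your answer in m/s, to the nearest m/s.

sin 6.8° = 0.1184; sin 15.3° = 0.2639.
V₂ = V₁·(sin θ₂/sin θ₁) = 2513·(0.2639/0.1184) = 5600.43 m/s.

5600 m/s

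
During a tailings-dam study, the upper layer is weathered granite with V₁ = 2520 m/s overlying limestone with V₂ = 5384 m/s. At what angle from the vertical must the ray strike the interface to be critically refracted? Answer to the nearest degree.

At critical incidence the refracted ray runs along the interface (θ₂ = 90°), so sin θ_c = V₁/V₂.
θ_c = arcsin(2520/5384) = arcsin 0.4681 = 27.91°.

28°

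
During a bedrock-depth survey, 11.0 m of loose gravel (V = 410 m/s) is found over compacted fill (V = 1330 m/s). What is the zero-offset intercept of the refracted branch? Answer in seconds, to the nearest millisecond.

0.051 s

tᵢ = 2h·√(V₂²−V₁²)/(V₁V₂).
√(V₂²−V₁²) = √(1330²−410²) = 1265.2 m/s.
tᵢ = 2·11.0·1265.2/(410·1330) = 0.05105 s.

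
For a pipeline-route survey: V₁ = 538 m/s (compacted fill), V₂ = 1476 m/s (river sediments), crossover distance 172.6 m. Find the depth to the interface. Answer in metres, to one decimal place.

58.9 m

h = (x_cross/2)·√((V₂−V₁)/(V₂+V₁)).
(V₂−V₁)/(V₂+V₁) = (1476−538)/(1476+538) = 0.4657; √ = 0.6825.
h = (172.6/2)·0.6825 = 58.90 m.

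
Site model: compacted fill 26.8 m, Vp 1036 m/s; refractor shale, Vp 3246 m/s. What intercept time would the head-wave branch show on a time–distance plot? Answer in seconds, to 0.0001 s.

0.0490 s

θ_c = arcsin(V₁/V₂) = arcsin(1036/3246) = 18.61°; cos θ_c = 0.9477.
tᵢ = 2h·cos θ_c / V₁ = 2·26.8·0.9477 / 1036 = 0.04903 s.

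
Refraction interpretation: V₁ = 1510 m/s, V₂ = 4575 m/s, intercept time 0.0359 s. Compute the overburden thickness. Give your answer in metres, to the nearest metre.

29 m

θ_c = arcsin(1510/4575) = 19.27°; cos θ_c = 0.9440.
tᵢ = 2h cos θ_c/V₁ ⇒ h = tᵢ·V₁/(2 cos θ_c) = 0.0359·1510/(2·0.9440) = 28.71 m.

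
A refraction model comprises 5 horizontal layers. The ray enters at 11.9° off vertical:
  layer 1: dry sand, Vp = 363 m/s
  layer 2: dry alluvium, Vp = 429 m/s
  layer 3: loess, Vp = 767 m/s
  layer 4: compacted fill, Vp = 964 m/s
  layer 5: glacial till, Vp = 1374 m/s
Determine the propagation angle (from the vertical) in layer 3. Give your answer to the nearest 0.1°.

Ray parameter p = sin 11.9° / 363 = 5.6806e-04 s/m.
sin θ_3 = p·V_3 = 5.6806e-04 × 767 = 0.4357.
θ_3 = 25.83° from the vertical.

25.8°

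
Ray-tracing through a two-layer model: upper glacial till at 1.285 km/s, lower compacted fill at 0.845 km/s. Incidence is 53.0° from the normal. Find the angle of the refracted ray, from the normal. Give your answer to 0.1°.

sin θ₁/V₁ = sin θ₂/V₂ ⇒ sin θ₂ = 0.845·sin 53.0°/1.285 = 0.845·0.7986/1.285 = 0.5252.
θ₂ = sin⁻¹(0.5252) = 31.68° (from vertical).

31.7°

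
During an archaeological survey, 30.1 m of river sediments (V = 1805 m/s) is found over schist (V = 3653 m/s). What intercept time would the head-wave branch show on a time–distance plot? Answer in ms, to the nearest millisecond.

tᵢ = 2h·√(V₂²−V₁²)/(V₁V₂).
√(V₂²−V₁²) = √(3653²−1805²) = 3175.9 m/s.
tᵢ = 2·30.1·3175.9/(1805·3653) = 0.02900 s.

29 ms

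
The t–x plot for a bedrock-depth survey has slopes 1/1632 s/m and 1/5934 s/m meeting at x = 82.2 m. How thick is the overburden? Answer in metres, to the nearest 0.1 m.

31.0 m

x_cross = 2h·√((V₂+V₁)/(V₂−V₁)) → h = x_cross / (2·√((V₂+V₁)/(V₂−V₁))).
√((V₂+V₁)/(V₂−V₁)) = √((5934+1632)/(5934−1632)) = 1.3262.
h = 82.2 / (2·1.3262) = 30.99 m.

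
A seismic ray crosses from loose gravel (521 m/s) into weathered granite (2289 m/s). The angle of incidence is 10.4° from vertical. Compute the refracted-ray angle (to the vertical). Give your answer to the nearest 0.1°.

52.5°

sin θ₁/V₁ = sin θ₂/V₂ ⇒ sin θ₂ = 2289·sin 10.4°/521 = 2289·0.1805/521 = 0.7931.
θ₂ = sin⁻¹(0.7931) = 52.48° (from vertical).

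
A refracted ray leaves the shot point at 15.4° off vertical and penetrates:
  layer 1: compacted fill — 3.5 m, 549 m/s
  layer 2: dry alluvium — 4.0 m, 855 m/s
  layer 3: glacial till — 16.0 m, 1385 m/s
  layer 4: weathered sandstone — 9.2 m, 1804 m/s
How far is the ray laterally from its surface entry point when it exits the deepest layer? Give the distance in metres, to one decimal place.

33.7 m

Apply Snell's law at each interface; in layer i the horizontal offset is hᵢ·tan θᵢ.
Layer 1: θ = 15.40°; offset = 3.5·tan 15.40° = 0.964 m.
Layer 2: sin θ = 855·sin 15.4°/549 = 0.4136, θ = 24.43°; offset = 4.0·tan 24.43° = 1.817 m.
Layer 3: sin θ = 1385·sin 15.4°/549 = 0.6699, θ = 42.06°; offset = 16.0·tan 42.06° = 14.438 m.
Layer 4: sin θ = 1804·sin 15.4°/549 = 0.8726, θ = 60.76°; offset = 9.2·tan 60.76° = 16.437 m.
Σ offsets = 33.656 m.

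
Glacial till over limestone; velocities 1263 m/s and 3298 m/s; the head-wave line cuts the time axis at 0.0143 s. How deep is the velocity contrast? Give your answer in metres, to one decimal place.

9.8 m

θ_c = arcsin(1263/3298) = 22.52°; cos θ_c = 0.9238.
tᵢ = 2h cos θ_c/V₁ ⇒ h = tᵢ·V₁/(2 cos θ_c) = 0.0143·1263/(2·0.9238) = 9.78 m.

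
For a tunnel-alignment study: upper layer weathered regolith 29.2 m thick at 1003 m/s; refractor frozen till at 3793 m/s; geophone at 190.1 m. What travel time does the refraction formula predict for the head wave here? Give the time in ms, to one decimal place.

106.3 ms

t = x/V₂ + 2h·√(V₂²−V₁²)/(V₁V₂).
√(V₂²−V₁²) = √(3793²−1003²) = 3658.0 m/s; delay term = 2·29.2·3658.0/(1003·3793) = 0.05615 s.
t = 190.1/3793 + 0.05615 = 0.10627 s.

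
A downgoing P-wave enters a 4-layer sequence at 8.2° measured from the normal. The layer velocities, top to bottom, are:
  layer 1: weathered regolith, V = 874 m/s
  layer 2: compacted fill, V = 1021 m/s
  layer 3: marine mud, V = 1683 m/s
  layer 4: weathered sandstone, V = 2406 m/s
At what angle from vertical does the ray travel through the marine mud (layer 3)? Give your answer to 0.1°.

15.9°

Snell's law across each interface conserves sin θ / V, so sin θ_3 = V_3·sin θ₁/V₁.
sin θ_3 = 1683 × sin 8.2° / 874 = 0.2747.
θ_3 = 15.94° from the vertical.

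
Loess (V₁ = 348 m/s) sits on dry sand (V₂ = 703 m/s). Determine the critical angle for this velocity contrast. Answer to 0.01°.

29.67°

Critical incidence: sin θ_c = V₁/V₂ = 348/703 = 0.4950.
θ_c = arcsin 0.4950 = 29.67°.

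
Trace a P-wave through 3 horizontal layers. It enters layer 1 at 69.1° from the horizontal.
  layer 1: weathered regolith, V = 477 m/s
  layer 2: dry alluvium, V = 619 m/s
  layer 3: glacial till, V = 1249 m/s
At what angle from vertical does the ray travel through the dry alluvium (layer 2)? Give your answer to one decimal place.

From the normal: θ₁ = 90° − 69.1° = 20.9°.
Ray parameter p = sin 20.9° / 477 = 7.4788e-04 s/m.
sin θ_2 = p·V_2 = 7.4788e-04 × 619 = 0.4629.
θ_2 = 27.58° from the vertical.

27.6°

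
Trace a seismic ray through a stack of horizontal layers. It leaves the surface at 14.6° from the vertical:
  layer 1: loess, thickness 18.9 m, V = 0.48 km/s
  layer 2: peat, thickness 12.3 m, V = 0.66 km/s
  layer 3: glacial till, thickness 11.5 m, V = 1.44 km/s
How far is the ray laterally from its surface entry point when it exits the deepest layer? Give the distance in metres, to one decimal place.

p = sin θ₁/V₁ = sin 14.6°/0.48 = 5.2514e-01 s/km is conserved through the stack.
Layer 1: θ = 14.60°; offset = 18.9·tan 14.60° = 4.923 m.
Layer 2: sin θ = p·0.66 = 0.3466 → θ = 20.28°; offset = 12.3·tan 20.28° = 4.545 m.
Layer 3: sin θ = p·1.44 = 0.7562 → θ = 49.13°; offset = 11.5·tan 49.13° = 13.291 m.
Total horizontal offset = 22.758 m.

22.8 m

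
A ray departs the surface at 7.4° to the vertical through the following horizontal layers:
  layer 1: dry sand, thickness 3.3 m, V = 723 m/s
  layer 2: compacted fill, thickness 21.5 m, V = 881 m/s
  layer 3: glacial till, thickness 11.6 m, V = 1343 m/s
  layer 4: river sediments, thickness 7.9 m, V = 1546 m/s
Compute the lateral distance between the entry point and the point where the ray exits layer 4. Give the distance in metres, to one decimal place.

9.0 m

p = sin θ₁/V₁ = sin 7.4°/723 = 1.7814e-04 s/m is conserved through the stack.
Layer 1: θ = 7.40°; offset = 3.3·tan 7.40° = 0.429 m.
Layer 2: sin θ = p·881 = 0.1569 → θ = 9.03°; offset = 21.5·tan 9.03° = 3.417 m.
Layer 3: sin θ = p·1343 = 0.2392 → θ = 13.84°; offset = 11.6·tan 13.84° = 2.858 m.
Layer 4: sin θ = p·1546 = 0.2754 → θ = 15.99°; offset = 7.9·tan 15.99° = 2.263 m.
Total horizontal offset = 8.967 m.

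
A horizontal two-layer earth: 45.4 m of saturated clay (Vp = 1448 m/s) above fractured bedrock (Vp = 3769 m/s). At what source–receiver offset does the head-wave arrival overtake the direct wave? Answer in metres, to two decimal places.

θ_c = arcsin(1448/3769) = 22.59°, so cos θ_c = 0.9233 and tᵢ = 2h cos θ_c/V₁ = 0.0579 s.
At crossover x/V₁ = x/V₂ + tᵢ ⇒ x = tᵢ/(1/V₁ − 1/V₂) = 0.05789/(6.9061e-04 − 2.6532e-04) = 136.13 m.

136.13 m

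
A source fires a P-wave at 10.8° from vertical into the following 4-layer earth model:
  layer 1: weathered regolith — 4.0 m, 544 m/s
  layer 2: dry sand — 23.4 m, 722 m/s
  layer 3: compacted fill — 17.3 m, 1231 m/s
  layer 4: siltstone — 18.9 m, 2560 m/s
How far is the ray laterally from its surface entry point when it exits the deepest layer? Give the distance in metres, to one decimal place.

50.2 m

p = sin θ₁/V₁ = sin 10.8°/544 = 3.4445e-04 s/m is conserved through the stack.
Layer 1: θ = 10.80°; offset = 4.0·tan 10.80° = 0.763 m.
Layer 2: sin θ = p·722 = 0.2487 → θ = 14.40°; offset = 23.4·tan 14.40° = 6.008 m.
Layer 3: sin θ = p·1231 = 0.4240 → θ = 25.09°; offset = 17.3·tan 25.09° = 8.100 m.
Layer 4: sin θ = p·2560 = 0.8818 → θ = 61.86°; offset = 18.9·tan 61.86° = 35.337 m.
Summing the layer offsets gives 50.207 m.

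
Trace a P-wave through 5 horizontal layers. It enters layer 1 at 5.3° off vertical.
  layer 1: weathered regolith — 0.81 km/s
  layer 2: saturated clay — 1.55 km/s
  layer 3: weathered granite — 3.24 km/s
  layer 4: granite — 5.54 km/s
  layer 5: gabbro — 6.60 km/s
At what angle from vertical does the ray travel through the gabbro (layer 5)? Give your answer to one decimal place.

Ray parameter p = sin 5.3° / 0.81 = 1.1404e-01 s/km.
sin θ_5 = p·V_5 = 1.1404e-01 × 6.60 = 0.7526.
θ_5 = arcsin 0.7526 = 48.82°.

48.8°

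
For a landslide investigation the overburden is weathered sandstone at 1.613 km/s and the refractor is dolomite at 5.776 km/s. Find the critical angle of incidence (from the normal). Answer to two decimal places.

16.22°

Critical incidence: sin θ_c = V₁/V₂ = 1.613/5.776 = 0.2793.
θ_c = arcsin 0.2793 = 16.22°.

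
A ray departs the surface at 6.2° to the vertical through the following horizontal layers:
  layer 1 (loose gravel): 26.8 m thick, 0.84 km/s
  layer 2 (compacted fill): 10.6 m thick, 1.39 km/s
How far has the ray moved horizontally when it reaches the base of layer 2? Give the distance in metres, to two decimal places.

4.84 m

Ray parameter p = sin 6.2° / 0.84 km/s = 1.2857e-01 s/km.
Layer 1: θ = 6.20°; offset = 26.8·tan 6.20° = 2.9114 m.
Layer 2: sin θ = p·1.39 = 0.1787 → θ = 10.29°; offset = 10.6·tan 10.29° = 1.9254 m.
Summing the layer offsets gives 4.8368 m.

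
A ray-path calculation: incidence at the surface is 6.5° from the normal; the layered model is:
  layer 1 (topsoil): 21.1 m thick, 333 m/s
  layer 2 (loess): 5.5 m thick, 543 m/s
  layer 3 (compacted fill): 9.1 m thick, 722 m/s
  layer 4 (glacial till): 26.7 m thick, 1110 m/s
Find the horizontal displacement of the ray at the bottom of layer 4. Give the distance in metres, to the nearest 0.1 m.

Apply Snell's law at each interface; in layer i the horizontal offset is hᵢ·tan θᵢ.
Layer 1: θ = 6.50°; offset = 21.1·tan 6.50° = 2.404 m.
Layer 2: sin θ = 543·sin 6.5°/333 = 0.1846, θ = 10.64°; offset = 5.5·tan 10.64° = 1.033 m.
Layer 3: sin θ = 722·sin 6.5°/333 = 0.2454, θ = 14.21°; offset = 9.1·tan 14.21° = 2.304 m.
Layer 4: sin θ = 1110·sin 6.5°/333 = 0.3773, θ = 22.17°; offset = 26.7·tan 22.17° = 10.879 m.
Σ offsets = 16.620 m.

16.6 m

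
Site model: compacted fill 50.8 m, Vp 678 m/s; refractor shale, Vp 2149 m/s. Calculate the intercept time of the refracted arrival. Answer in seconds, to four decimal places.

0.1422 s

θ_c = arcsin(V₁/V₂) = arcsin(678/2149) = 18.39°; cos θ_c = 0.9489.
tᵢ = 2h·cos θ_c / V₁ = 2·50.8·0.9489 / 678 = 0.14220 s.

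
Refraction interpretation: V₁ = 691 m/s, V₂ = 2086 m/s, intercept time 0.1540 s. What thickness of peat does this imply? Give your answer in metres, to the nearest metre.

56 m

θ_c = arcsin(691/2086) = 19.35°; cos θ_c = 0.9435.
tᵢ = 2h cos θ_c/V₁ ⇒ h = tᵢ·V₁/(2 cos θ_c) = 0.154·691/(2·0.9435) = 56.39 m.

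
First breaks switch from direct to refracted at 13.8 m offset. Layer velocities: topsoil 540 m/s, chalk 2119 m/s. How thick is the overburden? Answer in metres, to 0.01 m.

x_cross = 2h·√((V₂+V₁)/(V₂−V₁)) → h = x_cross / (2·√((V₂+V₁)/(V₂−V₁))).
√((V₂+V₁)/(V₂−V₁)) = √((2119+540)/(2119−540)) = 1.2977.
h = 13.8 / (2·1.2977) = 5.32 m.

5.32 m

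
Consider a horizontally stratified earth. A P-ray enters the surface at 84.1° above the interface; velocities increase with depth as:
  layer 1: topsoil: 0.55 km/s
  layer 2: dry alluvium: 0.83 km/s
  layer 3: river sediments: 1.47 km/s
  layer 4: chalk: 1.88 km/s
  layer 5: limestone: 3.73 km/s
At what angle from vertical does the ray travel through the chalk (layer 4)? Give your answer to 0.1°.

From the normal: θ₁ = 90° − 84.1° = 5.9°.
Snell's law across each interface conserves sin θ / V, so sin θ_4 = V_4·sin θ₁/V₁.
sin θ_4 = 1.88 × sin 5.9° / 0.55 = 0.3514.
θ_4 = arcsin 0.3514 = 20.57°.

20.6°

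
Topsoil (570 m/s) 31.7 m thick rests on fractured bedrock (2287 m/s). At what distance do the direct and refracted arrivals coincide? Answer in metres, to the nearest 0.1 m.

81.8 m

x_cross = 2h·√((V₂+V₁)/(V₂−V₁)).
(V₂+V₁)/(V₂−V₁) = (2287+570)/(2287−570) = 1.6639; √ = 1.2899.
x_cross = 2·31.7·1.2899 = 81.78 m.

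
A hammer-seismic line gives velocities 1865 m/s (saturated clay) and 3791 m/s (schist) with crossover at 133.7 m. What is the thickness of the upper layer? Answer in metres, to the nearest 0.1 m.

x_cross = 2h·√((V₂+V₁)/(V₂−V₁)) → h = x_cross / (2·√((V₂+V₁)/(V₂−V₁))).
√((V₂+V₁)/(V₂−V₁)) = √((3791+1865)/(3791−1865)) = 1.7137.
h = 133.7 / (2·1.7137) = 39.01 m.

39.0 m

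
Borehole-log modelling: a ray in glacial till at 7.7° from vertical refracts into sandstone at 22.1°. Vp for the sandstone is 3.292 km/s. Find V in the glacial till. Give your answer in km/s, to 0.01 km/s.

1.17 km/s

sin 7.7° = 0.1340; sin 22.1° = 0.3762.
V₁ = V₂·(sin θ₁/sin θ₂) = 3.292·(0.1340/0.3762) = 1.17 km/s.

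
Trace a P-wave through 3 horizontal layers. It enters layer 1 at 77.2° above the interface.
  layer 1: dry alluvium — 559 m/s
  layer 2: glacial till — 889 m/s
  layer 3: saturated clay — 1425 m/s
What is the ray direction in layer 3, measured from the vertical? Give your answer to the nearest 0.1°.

From the normal: θ₁ = 90° − 77.2° = 12.8°.
Ray parameter p = sin 12.8° / 559 = 3.9633e-04 s/m.
sin θ_3 = p·V_3 = 3.9633e-04 × 1425 = 0.5648.
θ_3 = arcsin 0.5648 = 34.39°.

34.4°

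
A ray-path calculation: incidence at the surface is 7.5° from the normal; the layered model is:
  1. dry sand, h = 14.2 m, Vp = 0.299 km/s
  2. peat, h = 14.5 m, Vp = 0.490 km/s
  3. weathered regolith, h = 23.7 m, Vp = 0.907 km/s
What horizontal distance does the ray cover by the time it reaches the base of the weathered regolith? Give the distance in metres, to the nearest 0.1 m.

15.3 m

Apply Snell's law at each interface; in layer i the horizontal offset is hᵢ·tan θᵢ.
Layer 1: θ = 7.50°; offset = 14.2·tan 7.50° = 1.869 m.
Layer 2: sin θ = 0.490·sin 7.5°/0.299 = 0.2139, θ = 12.35°; offset = 14.5·tan 12.35° = 3.175 m.
Layer 3: sin θ = 0.907·sin 7.5°/0.299 = 0.3959, θ = 23.32°; offset = 23.7·tan 23.32° = 10.219 m.
Σ offsets = 15.264 m.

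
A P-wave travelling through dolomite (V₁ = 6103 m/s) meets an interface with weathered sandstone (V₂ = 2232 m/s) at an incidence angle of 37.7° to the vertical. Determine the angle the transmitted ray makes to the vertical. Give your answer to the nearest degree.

13°

Snell's law: sin θ₂ = (V₂/V₁)·sin θ₁ = (2232/6103)·sin 37.7° = 0.2236.
θ₂ = arcsin 0.2236 = 12.92° from the normal.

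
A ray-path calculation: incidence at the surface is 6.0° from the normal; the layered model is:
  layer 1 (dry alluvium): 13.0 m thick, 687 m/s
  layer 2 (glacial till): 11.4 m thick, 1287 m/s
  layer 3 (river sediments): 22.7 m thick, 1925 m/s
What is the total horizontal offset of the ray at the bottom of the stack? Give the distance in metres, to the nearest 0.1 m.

10.6 m

Apply Snell's law at each interface; in layer i the horizontal offset is hᵢ·tan θᵢ.
Layer 1: θ = 6.00°; offset = 13.0·tan 6.00° = 1.366 m.
Layer 2: sin θ = 1287·sin 6.0°/687 = 0.1958, θ = 11.29°; offset = 11.4·tan 11.29° = 2.276 m.
Layer 3: sin θ = 1925·sin 6.0°/687 = 0.2929, θ = 17.03°; offset = 22.7·tan 17.03° = 6.954 m.
Σ offsets = 10.596 m.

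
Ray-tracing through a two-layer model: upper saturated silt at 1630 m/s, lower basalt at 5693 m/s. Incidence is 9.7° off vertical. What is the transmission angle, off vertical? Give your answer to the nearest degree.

sin θ₁/V₁ = sin θ₂/V₂ ⇒ sin θ₂ = 5693·sin 9.7°/1630 = 5693·0.1685/1630 = 0.5885.
θ₂ = sin⁻¹(0.5885) = 36.05° (from vertical).

36°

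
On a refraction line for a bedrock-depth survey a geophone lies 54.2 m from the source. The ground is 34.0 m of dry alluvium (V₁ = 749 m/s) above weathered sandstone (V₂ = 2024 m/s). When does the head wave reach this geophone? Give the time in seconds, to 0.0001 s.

0.1111 s

θ_c = arcsin(V₁/V₂) = arcsin(749/2024) = 21.72°, cos θ_c = 0.9290.
Intercept time tᵢ = 2h cos θ_c / V₁ = 2·34.0·0.9290/749 = 0.08434 s.
t = x/V₂ + tᵢ = 54.2/2024 + 0.08434 = 0.11112 s.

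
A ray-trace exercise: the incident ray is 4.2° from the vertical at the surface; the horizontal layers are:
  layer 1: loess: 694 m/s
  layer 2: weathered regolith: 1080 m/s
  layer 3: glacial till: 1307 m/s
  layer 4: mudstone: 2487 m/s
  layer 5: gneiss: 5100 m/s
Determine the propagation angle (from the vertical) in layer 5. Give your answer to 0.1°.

Ray parameter p = sin 4.2° / 694 = 1.0553e-04 s/m.
sin θ_5 = p·V_5 = 1.0553e-04 × 5100 = 0.5382.
θ_5 = arcsin 0.5382 = 32.56°.

32.6°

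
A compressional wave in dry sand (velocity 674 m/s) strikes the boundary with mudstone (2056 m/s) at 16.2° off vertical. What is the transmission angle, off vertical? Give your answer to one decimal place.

58.3°

Snell's law: sin θ₂ = (V₂/V₁)·sin θ₁ = (2056/674)·sin 16.2° = 0.8510.
θ₂ = arcsin 0.8510 = 58.33° from the normal.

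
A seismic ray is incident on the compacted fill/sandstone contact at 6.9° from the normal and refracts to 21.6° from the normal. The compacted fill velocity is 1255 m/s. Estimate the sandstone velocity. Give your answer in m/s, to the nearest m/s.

3846 m/s

Snell's law: sin 6.9°/V₁ = sin 21.6°/V₂.
V₂ = V₁·sin 21.6°/sin 6.9° = 1255 × 3.0642 = 3845.58 m/s.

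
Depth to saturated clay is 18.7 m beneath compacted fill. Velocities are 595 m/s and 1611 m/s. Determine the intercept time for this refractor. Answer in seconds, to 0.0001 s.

tᵢ = 2h·√(V₂²−V₁²)/(V₁V₂).
√(V₂²−V₁²) = √(1611²−595²) = 1497.1 m/s.
tᵢ = 2·18.7·1497.1/(595·1611) = 0.05841 s.

0.0584 s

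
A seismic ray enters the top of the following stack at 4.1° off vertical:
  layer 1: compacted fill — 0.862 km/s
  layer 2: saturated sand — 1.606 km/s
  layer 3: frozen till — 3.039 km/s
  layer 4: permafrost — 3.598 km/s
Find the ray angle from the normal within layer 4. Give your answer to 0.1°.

Snell's law across each interface conserves sin θ / V, so sin θ_4 = V_4·sin θ₁/V₁.
sin θ_4 = 3.598 × sin 4.1° / 0.862 = 0.2984.
θ_4 = arcsin 0.2984 = 17.36°.

17.4°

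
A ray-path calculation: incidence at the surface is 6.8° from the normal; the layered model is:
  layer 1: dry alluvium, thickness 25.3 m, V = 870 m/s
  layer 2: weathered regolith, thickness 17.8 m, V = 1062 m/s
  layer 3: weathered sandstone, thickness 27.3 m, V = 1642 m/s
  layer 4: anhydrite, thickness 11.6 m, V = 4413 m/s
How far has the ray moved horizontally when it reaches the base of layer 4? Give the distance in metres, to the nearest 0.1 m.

Apply Snell's law at each interface; in layer i the horizontal offset is hᵢ·tan θᵢ.
Layer 1: θ = 6.80°; offset = 25.3·tan 6.80° = 3.017 m.
Layer 2: sin θ = 1062·sin 6.8°/870 = 0.1445, θ = 8.31°; offset = 17.8·tan 8.31° = 2.600 m.
Layer 3: sin θ = 1642·sin 6.8°/870 = 0.2235, θ = 12.91°; offset = 27.3·tan 12.91° = 6.259 m.
Layer 4: sin θ = 4413·sin 6.8°/870 = 0.6006, θ = 36.91°; offset = 11.6·tan 36.91° = 8.713 m.
Summing the layer offsets gives 20.589 m.

20.6 m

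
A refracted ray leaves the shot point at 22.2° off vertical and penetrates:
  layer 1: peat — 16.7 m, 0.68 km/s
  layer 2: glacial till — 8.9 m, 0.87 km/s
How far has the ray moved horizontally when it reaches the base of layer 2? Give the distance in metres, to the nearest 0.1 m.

p = sin θ₁/V₁ = sin 22.2°/0.68 = 5.5565e-01 s/km is conserved through the stack.
Layer 1: θ = 22.20°; offset = 16.7·tan 22.20° = 6.815 m.
Layer 2: sin θ = p·0.87 = 0.4834 → θ = 28.91°; offset = 8.9·tan 28.91° = 4.915 m.
Σ offsets = 11.730 m.

11.7 m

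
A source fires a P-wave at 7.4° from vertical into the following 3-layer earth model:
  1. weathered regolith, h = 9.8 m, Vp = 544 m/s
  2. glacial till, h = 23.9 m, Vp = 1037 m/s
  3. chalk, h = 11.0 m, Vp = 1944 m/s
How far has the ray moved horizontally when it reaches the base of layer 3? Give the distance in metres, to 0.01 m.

13.03 m

p = sin θ₁/V₁ = sin 7.4°/544 = 2.3676e-04 s/m is conserved through the stack.
Layer 1: θ = 7.40°; offset = 9.8·tan 7.40° = 1.2728 m.
Layer 2: sin θ = p·1037 = 0.2455 → θ = 14.21°; offset = 23.9·tan 14.21° = 6.0531 m.
Layer 3: sin θ = p·1944 = 0.4603 → θ = 27.40°; offset = 11.0·tan 27.40° = 5.7027 m.
Total horizontal offset = 13.0286 m.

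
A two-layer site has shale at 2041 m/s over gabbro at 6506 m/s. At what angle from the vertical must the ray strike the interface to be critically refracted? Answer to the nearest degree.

18°

Critical incidence: sin θ_c = V₁/V₂ = 2041/6506 = 0.3137.
θ_c = arcsin 0.3137 = 18.28°.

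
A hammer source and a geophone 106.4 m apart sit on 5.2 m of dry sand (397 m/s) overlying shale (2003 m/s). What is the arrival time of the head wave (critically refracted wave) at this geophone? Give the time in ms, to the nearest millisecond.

θ_c = arcsin(V₁/V₂) = arcsin(397/2003) = 11.43°, cos θ_c = 0.9802.
Intercept time tᵢ = 2h cos θ_c / V₁ = 2·5.2·0.9802/397 = 0.02568 s.
t = x/V₂ + tᵢ = 106.4/2003 + 0.02568 = 0.07880 s.

79 ms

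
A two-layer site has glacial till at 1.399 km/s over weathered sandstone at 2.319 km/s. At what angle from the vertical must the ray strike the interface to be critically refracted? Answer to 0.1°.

Critical incidence: sin θ_c = V₁/V₂ = 1.399/2.319 = 0.6033.
θ_c = arcsin 0.6033 = 37.10°.

37.1°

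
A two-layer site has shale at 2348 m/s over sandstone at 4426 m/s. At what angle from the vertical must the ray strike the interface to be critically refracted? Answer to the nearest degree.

32°

Critical incidence: sin θ_c = V₁/V₂ = 2348/4426 = 0.5305.
θ_c = arcsin 0.5305 = 32.04°.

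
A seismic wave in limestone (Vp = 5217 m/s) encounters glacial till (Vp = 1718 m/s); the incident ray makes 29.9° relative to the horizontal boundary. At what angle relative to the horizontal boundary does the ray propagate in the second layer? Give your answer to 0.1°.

Convert to the normal: θ₁ = 90° − 29.9° = 60.1°.
sin θ₁/V₁ = sin θ₂/V₂ ⇒ sin θ₂ = 1718·sin 60.1°/5217 = 1718·0.8669/5217 = 0.2855.
θ₂ = arcsin 0.2855 = 16.59° from the normal.
From the interface: 90° − 16.59° = 73.41°.

73.4°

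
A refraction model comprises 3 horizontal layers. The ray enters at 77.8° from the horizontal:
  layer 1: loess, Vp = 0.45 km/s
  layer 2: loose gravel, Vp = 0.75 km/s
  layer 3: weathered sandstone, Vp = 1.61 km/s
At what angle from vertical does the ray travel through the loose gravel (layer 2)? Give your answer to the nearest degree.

21°

From the normal: θ₁ = 90° − 77.8° = 12.2°.
Snell's law across each interface conserves sin θ / V, so sin θ_2 = V_2·sin θ₁/V₁.
sin θ_2 = 0.75 × sin 12.2° / 0.45 = 0.3522.
θ_2 = arcsin 0.3522 = 20.62°.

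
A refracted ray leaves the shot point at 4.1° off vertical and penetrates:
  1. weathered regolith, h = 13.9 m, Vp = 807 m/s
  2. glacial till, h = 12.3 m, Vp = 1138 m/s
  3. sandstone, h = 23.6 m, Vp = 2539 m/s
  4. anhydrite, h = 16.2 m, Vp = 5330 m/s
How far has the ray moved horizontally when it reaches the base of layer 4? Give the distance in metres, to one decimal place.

Apply Snell's law at each interface; in layer i the horizontal offset is hᵢ·tan θᵢ.
Layer 1: θ = 4.10°; offset = 13.9·tan 4.10° = 0.996 m.
Layer 2: sin θ = 1138·sin 4.1°/807 = 0.1008, θ = 5.79°; offset = 12.3·tan 5.79° = 1.246 m.
Layer 3: sin θ = 2539·sin 4.1°/807 = 0.2249, θ = 13.00°; offset = 23.6·tan 13.00° = 5.448 m.
Layer 4: sin θ = 5330·sin 4.1°/807 = 0.4722, θ = 28.18°; offset = 16.2·tan 28.18° = 8.679 m.
Summing the layer offsets gives 16.370 m.

16.4 m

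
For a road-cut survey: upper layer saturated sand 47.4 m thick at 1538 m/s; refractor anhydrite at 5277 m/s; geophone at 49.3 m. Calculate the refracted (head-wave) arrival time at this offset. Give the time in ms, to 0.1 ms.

68.3 ms

t = x/V₂ + 2h·√(V₂²−V₁²)/(V₁V₂).
√(V₂²−V₁²) = √(5277²−1538²) = 5047.9 m/s; delay term = 2·47.4·5047.9/(1538·5277) = 0.05896 s.
t = 49.3/5277 + 0.05896 = 0.06830 s.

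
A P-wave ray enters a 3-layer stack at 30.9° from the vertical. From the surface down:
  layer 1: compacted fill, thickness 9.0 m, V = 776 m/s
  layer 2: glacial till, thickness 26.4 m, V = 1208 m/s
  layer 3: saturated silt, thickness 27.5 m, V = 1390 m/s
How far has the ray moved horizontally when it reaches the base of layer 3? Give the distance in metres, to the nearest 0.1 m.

105.0 m

Ray parameter p = sin 30.9° / 776 m/s = 6.6178e-04 s/m.
Layer 1: θ = 30.90°; offset = 9.0·tan 30.90° = 5.386 m.
Layer 2: sin θ = p·1208 = 0.7994 → θ = 53.08°; offset = 26.4·tan 53.08° = 35.130 m.
Layer 3: sin θ = p·1390 = 0.9199 → θ = 66.91°; offset = 27.5·tan 66.91° = 64.497 m.
Σ offsets = 105.014 m.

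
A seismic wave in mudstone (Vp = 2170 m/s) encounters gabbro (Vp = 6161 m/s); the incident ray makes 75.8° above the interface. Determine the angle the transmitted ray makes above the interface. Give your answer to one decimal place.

45.9°

Convert to the normal: θ₁ = 90° − 75.8° = 14.2°.
Snell's law: sin θ₂ = (V₂/V₁)·sin θ₁ = (6161/2170)·sin 14.2° = 0.6965.
θ₂ = sin⁻¹(0.6965) = 44.14° (from vertical).
From the interface: 90° − 44.14° = 45.86°.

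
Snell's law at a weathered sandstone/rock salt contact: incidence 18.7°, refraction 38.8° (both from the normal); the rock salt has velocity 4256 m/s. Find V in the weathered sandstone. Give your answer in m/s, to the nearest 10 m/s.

2180 m/s

Snell's law: sin 18.7°/V₁ = sin 38.8°/V₂.
V₁ = V₂·sin 18.7°/sin 38.8° = 4256 × 0.5117 = 2177.66 m/s.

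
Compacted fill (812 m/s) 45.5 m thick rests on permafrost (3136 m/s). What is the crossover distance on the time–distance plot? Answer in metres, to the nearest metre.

θ_c = arcsin(812/3136) = 15.01°, so cos θ_c = 0.9659 and tᵢ = 2h cos θ_c/V₁ = 0.1082 s.
At crossover x/V₁ = x/V₂ + tᵢ ⇒ x = tᵢ/(1/V₁ − 1/V₂) = 0.10825/(1.2315e-03 − 3.1888e-04) = 118.61 m.

119 m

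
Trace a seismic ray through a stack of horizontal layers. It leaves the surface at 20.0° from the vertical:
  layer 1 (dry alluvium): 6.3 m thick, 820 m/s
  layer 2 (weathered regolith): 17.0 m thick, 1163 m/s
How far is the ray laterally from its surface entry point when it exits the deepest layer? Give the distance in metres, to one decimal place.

Apply Snell's law at each interface; in layer i the horizontal offset is hᵢ·tan θᵢ.
Layer 1: θ = 20.00°; offset = 6.3·tan 20.00° = 2.293 m.
Layer 2: sin θ = 1163·sin 20.0°/820 = 0.4851, θ = 29.02°; offset = 17.0·tan 29.02° = 9.430 m.
Σ offsets = 11.723 m.

11.7 m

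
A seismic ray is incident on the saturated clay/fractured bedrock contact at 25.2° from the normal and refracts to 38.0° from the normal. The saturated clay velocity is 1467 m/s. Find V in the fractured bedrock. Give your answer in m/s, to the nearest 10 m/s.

2120 m/s

sin 25.2° = 0.4258; sin 38.0° = 0.6157.
V₂ = V₁·(sin θ₂/sin θ₁) = 1467·(0.6157/0.4258) = 2121.23 m/s.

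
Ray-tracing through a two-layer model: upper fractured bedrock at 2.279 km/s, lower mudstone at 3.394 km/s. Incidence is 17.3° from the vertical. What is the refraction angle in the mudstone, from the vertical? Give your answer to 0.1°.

26.3°

Snell's law: sin θ₂ = (V₂/V₁)·sin θ₁ = (3.394/2.279)·sin 17.3° = 0.4429.
θ₂ = sin⁻¹(0.4429) = 26.29° (from vertical).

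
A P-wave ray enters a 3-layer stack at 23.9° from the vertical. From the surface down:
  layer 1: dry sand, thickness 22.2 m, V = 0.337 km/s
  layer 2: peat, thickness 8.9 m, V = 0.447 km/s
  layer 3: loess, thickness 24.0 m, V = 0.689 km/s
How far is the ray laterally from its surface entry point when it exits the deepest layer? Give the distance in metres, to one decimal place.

51.0 m

Apply Snell's law at each interface; in layer i the horizontal offset is hᵢ·tan θᵢ.
Layer 1: θ = 23.90°; offset = 22.2·tan 23.90° = 9.838 m.
Layer 2: sin θ = 0.447·sin 23.9°/0.337 = 0.5374, θ = 32.51°; offset = 8.9·tan 32.51° = 5.671 m.
Layer 3: sin θ = 0.689·sin 23.9°/0.337 = 0.8283, θ = 55.93°; offset = 24.0·tan 55.93° = 35.483 m.
Σ offsets = 50.992 m.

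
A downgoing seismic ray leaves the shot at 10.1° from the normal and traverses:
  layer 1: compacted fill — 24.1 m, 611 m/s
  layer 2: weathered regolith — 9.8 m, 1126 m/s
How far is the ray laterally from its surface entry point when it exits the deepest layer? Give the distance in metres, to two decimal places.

p = sin θ₁/V₁ = sin 10.1°/611 = 2.8702e-04 s/m is conserved through the stack.
Layer 1: θ = 10.10°; offset = 24.1·tan 10.10° = 4.2929 m.
Layer 2: sin θ = p·1126 = 0.3232 → θ = 18.86°; offset = 9.8·tan 18.86° = 3.3468 m.
Total horizontal offset = 7.6396 m.

7.64 m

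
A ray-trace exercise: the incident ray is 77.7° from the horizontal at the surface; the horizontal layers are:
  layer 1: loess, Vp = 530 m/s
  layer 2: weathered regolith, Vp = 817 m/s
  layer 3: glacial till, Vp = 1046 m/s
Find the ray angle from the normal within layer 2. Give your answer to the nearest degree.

From the normal: θ₁ = 90° − 77.7° = 12.3°.
Ray parameter p = sin 12.3° / 530 = 4.0194e-04 s/m.
sin θ_2 = p·V_2 = 4.0194e-04 × 817 = 0.3284.
θ_2 = 19.17° from the vertical.

19°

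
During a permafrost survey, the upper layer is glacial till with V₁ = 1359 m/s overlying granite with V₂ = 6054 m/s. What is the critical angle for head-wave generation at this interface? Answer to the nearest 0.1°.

13.0°

At critical incidence the refracted ray runs along the interface (θ₂ = 90°), so sin θ_c = V₁/V₂.
θ_c = arcsin(1359/6054) = arcsin 0.2245 = 12.97°.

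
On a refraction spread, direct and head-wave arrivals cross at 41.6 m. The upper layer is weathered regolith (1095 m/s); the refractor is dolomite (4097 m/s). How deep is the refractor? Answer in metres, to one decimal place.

15.8 m

h = (x_cross/2)·√((V₂−V₁)/(V₂+V₁)).
(V₂−V₁)/(V₂+V₁) = (4097−1095)/(4097+1095) = 0.5782; √ = 0.7604.
h = (41.6/2)·0.7604 = 15.82 m.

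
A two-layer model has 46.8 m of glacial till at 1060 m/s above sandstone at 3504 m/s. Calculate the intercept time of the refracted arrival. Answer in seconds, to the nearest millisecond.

0.084 s

tᵢ = 2h·√(V₂²−V₁²)/(V₁V₂).
√(V₂²−V₁²) = √(3504²−1060²) = 3339.8 m/s.
tᵢ = 2·46.8·3339.8/(1060·3504) = 0.08416 s.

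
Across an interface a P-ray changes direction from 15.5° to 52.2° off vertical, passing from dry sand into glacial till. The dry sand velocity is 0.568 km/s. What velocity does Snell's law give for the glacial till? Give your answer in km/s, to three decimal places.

Snell's law: sin 15.5°/V₁ = sin 52.2°/V₂.
V₂ = V₁·sin 52.2°/sin 15.5° = 0.568 × 2.9567 = 1.679 km/s.

1.679 km/s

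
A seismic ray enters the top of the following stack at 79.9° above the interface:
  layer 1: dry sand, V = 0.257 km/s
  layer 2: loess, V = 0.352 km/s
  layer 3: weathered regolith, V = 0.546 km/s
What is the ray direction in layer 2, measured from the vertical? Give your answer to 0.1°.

From the normal: θ₁ = 90° − 79.9° = 10.1°.
Ray parameter p = sin 10.1° / 0.257 = 6.8236e-01 s/km.
sin θ_2 = p·V_2 = 6.8236e-01 × 0.352 = 0.2402.
θ_2 = arcsin 0.2402 = 13.90°.

13.9°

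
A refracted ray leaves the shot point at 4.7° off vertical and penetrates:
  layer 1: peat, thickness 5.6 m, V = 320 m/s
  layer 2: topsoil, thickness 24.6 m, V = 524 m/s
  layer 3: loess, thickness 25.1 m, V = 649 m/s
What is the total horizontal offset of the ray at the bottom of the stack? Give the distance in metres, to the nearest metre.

8 m

Ray parameter p = sin 4.7° / 320 m/s = 2.5606e-04 s/m.
Layer 1: θ = 4.70°; offset = 5.6·tan 4.70° = 0.460 m.
Layer 2: sin θ = p·524 = 0.1342 → θ = 7.71°; offset = 24.6·tan 7.71° = 3.331 m.
Layer 3: sin θ = p·649 = 0.1662 → θ = 9.57°; offset = 25.1·tan 9.57° = 4.230 m.
Summing the layer offsets gives 8.021 m.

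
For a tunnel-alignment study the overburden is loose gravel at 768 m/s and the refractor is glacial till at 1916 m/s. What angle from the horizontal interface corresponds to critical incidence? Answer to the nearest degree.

66°

Critical incidence: sin θ_c = V₁/V₂ = 768/1916 = 0.4008.
θ_c = arcsin 0.4008 = 23.63°.
Measured from the interface: 90° − 23.63° = 66.37°.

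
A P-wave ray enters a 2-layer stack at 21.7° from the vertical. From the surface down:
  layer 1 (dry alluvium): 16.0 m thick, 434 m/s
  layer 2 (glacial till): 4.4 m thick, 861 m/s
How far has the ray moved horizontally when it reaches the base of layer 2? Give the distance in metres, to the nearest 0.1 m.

11.1 m

Ray parameter p = sin 21.7° / 434 m/s = 8.5195e-04 s/m.
Layer 1: θ = 21.70°; offset = 16.0·tan 21.70° = 6.367 m.
Layer 2: sin θ = p·861 = 0.7335 → θ = 47.18°; offset = 4.4·tan 47.18° = 4.749 m.
Summing the layer offsets gives 11.116 m.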